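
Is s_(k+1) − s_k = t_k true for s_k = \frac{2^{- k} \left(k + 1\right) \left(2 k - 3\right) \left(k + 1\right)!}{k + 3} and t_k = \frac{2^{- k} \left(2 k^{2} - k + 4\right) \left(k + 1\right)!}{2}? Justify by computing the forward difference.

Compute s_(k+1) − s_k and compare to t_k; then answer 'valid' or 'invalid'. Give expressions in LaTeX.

s_(k+1) = (k + 2)*(2*k - 1)*factorial(k + 2)/(2*2**k*(k + 4))
s_(k+1) − s_k = (2*k**4 + 9*k**3 + 11*k**2 + 22*k + 12)*factorial(k + 1)/(2*2**k*(k + 3)*(k + 4))
(s_(k+1) − s_k) − t_k = -(2*k**3 + 5*k**2 - 3*k + 18)*factorial(k + 1)/(2**k*(k + 3)*(k + 4))

Invalid: residual - \frac{2^{- k} \left(2 k^{3} + 5 k^{2} - 3 k + 18\right) \left(k + 1\right)!}{\left(k + 3\right) \left(k + 4\right)} ≠ 0.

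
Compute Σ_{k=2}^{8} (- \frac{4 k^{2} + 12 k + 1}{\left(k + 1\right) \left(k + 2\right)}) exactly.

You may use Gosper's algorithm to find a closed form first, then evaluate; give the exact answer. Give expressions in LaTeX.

r(k) = (k + 1)*(12*k + 4*(k + 1)**2 + 13)/((k + 3)*(4*k**2 + 12*k + 1)) after simplifying.
Gosper form: A/B · C(k+1)/C(k) with A=k + 1, B=k + 3, C=k**2 + 3*k + 1/4.
f must satisfy (k + 1)·f(k+1) − (k + 2)·f(k) = k**2 + 3*k + 1/4.
deg f ≤ 2 (via 1,1,2).
A polynomial solution: f(k) = k*(4*k - 3)/4.
Then R = B(k−1)f/C = k*(k + 2)*(4*k - 3)/(4*k**2 + 12*k + 1), so s_k = R(k)·t_k = k*(3 - 4*k)/(k + 1).
Verify: (-4*k**2 - 12*k - 1)/(k**2 + 3*k + 2) matches t_k.
Sum = s_(9) − s_(2); s_(9) = -297/10, s_(2) = -10/3 ⇒ -791/30.

Σ = -791/30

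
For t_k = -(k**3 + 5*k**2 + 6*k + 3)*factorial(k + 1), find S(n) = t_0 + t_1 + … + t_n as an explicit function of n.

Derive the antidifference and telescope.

r(k) = (k**4 + 10*k**3 + 35*k**2 + 53*k + 30)/(k**3 + 5*k**2 + 6*k + 3) after simplifying.
Gosper form: A/B · C(k+1)/C(k) with A=k + 2, B=1, C=k**3 + 5*k**2 + 6*k + 3.
Set up (k + 2)·f(k+1) − (1)·f(k) − (k**3 + 5*k**2 + 6*k + 3) = 0.
deg f ≤ 2 (via 1,0,3).
Coefficient equations give f(k) = (k - 1)*(k + 3).
R(k) = B(k−1)·f(k)/C(k) = (k - 1)*(k + 3)/(k**3 + 5*k**2 + 6*k + 3); s_k = R·t_k = -(k - 1)*(k + 3)*factorial(k + 1).
Verify: -(k**3 + 5*k**2 + 6*k + 3)*factorial(k + 1) matches t_k.
Evaluate: s_(n+1) = -n*(n + 4)*factorial(n + 2); subtract s_(0) = 3 ⇒ S(n) = -n**2*factorial(n + 2) - 4*n*factorial(n + 2) - 3.

S(n) = -n**2*factorial(n + 2) - 4*n*factorial(n + 2) - 3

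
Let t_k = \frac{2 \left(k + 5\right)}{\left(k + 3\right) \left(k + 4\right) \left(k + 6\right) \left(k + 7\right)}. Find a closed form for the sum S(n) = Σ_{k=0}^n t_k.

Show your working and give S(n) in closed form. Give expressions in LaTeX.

Step 1: r(k) = (k + 3)*(k + 6)**2/((k + 5)**2*(k + 8)).
A = k + 3, B = k + 8, C = k**2 + 10*k + 25.
Solve (k + 3)·f(k+1) − (k + 7)·f(k) = k**2 + 10*k + 25.
deg f ≤ 4 (via 1,1,2).
Solve for f: f(k) = k*(k + 4)*(k + 5)*(k + 9)/36 (degree 4 ≤ 4).
Certificate R = B(k−1)f/C = k*(k + 4)*(k + 7)*(k + 9)/(36*(k + 5)) gives s_k = k*(k + 9)/(18*(k**2 + 9*k + 18)).
s_(k+1) − s_k = 2*(k + 5)/(k**4 + 20*k**3 + 145*k**2 + 450*k + 504) = t_k.
Evaluate: s_(n+1) = (n**2 + 11*n + 10)/(18*(n**2 + 11*n + 28)); subtract s_(0) = 0 ⇒ S(n) = (n**2 + 11*n + 10)/(18*(n**2 + 11*n + 28)).

S(n) = \frac{n^{2} + 11 n + 10}{18 \left(n^{2} + 11 n + 28\right)}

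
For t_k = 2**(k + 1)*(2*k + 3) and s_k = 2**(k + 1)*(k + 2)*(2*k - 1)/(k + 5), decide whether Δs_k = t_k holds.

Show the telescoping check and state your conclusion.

Invalid: residual 2**(k + 1)*(-6*k**2 - 33*k - 48)/(k**2 + 11*k + 30) ≠ 0.

s_(k+1) = 2**(k + 2)*(k + 3)*(2*k + 1)/(k + 6)
s_(k+1) − s_k = 2**(k + 1)*(2*k**3 + 19*k**2 + 60*k + 42)/(k**2 + 11*k + 30)
(s_(k+1) − s_k) − t_k = 2**(k + 1)*(-6*k**2 - 33*k - 48)/(k**2 + 11*k + 30)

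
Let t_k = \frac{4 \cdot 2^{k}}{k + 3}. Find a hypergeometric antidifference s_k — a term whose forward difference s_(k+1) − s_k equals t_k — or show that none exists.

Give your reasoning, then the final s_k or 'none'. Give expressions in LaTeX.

t_(k+1)/t_k = 2*(k + 3)/(k + 4).
A = 2*k + 6, B = k + 4, C = 1.
Solve (2*k + 6)·f(k+1) − (k + 3)·f(k) = 1.
deg f ≤ -1 (via 1,1,0).
d = -1 < 0 ⇒ no nonzero polynomial f; not summable.

none — t_k is not Gosper-summable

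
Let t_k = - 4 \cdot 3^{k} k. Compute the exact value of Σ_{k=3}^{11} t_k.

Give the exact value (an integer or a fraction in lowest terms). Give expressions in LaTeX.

Σ = -11160180

The ratio is 3 + 3/k.
Gosper form: A/B · C(k+1)/C(k) with A=3, B=1, C=k.
f must satisfy (3)·f(k+1) − (1)·f(k) = k.
Bound: deg f ≤ 1.
A polynomial solution: f(k) = (2*k - 3)/4.
So s_k = (B(k−1)f/C)·t_k = ((2*k - 3)/(4*k))·t_k = 3**k*(3 - 2*k).
Check: Δs_k = -4*3**k*k. ✓
Sum = s_(12) − s_(3); s_(12) = -11160261, s_(3) = -81 ⇒ -11160180.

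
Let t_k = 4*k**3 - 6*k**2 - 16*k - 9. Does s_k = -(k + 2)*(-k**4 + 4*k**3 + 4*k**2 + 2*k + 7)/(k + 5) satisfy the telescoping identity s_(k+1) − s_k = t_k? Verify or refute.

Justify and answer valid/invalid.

Invalid: residual 3*(-3*k**4 - 18*k**3 + 42*k**2 + 87*k + 38)/(k**2 + 11*k + 30) ≠ 0.

s_(k+1) = (k**5 + 3*k**4 - 10*k**3 - 48*k**2 - 70*k - 48)/(k + 6)
s_(k+1) − s_k = (4*k**5 + 29*k**4 - 16*k**3 - 239*k**2 - 318*k - 156)/(k**2 + 11*k + 30)
(s_(k+1) − s_k) − t_k = 3*(-3*k**4 - 18*k**3 + 42*k**2 + 87*k + 38)/(k**2 + 11*k + 30)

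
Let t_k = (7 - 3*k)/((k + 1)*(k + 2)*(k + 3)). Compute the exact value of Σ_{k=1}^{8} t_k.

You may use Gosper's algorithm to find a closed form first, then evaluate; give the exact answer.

t_(k+1)/t_k = (k + 1)*(3*k - 4)/((k + 4)*(3*k - 7)).
Gosper form: A/B · C(k+1)/C(k) with A=k + 1, B=k + 4, C=k - 7/3.
Need (k + 1)·f(k+1) − (k + 3)·f(k) = k - 7/3.
From deg A=1, deg B=1, deg C=1: d=2.
A polynomial solution: f(k) = -k*(k + 6)/3.
R(k) = B(k−1)·f(k)/C(k) = -k*(k + 3)*(k + 6)/(3*k - 7); s_k = R·t_k = k*(k + 6)/((k + 1)*(k + 2)).
Check: Δs_k = (7 - 3*k)/(k**3 + 6*k**2 + 11*k + 6). ✓
Σ_(k=1)^(8) t_k = s_(9) − s_(1) = 27/22 − (7/6) = 2/33.

Σ = 2/33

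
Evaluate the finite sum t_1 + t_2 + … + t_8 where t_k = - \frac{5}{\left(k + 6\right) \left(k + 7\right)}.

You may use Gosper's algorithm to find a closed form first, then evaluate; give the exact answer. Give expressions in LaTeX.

t_(k+1)/t_k = (k + 6)/(k + 8).
Gosper form: A/B · C(k+1)/C(k) with A=k + 6, B=k + 8, C=1.
Key eq: (k + 6)·f(k+1) = (k + 7)·f(k) + (1).
d = 1 from the (1,1,0) case.
Solving with deg f ≤ 1: f(k) = k/6.
R(k) = B(k−1)·f(k)/C(k) = k*(k + 7)/6; s_k = R·t_k = -5*k/(6*k + 36).
s_(k+1) − s_k = -5/(k**2 + 13*k + 42) = t_k.
Evaluate s at k=9 and k=1: -1/2 and -5/42; difference -8/21.

Σ = -8/21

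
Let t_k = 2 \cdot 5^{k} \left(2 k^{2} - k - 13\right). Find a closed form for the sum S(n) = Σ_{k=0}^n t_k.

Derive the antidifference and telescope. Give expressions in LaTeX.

r(k) = 5*(2*k**2 + 3*k - 12)/(2*k**2 - k - 13) after simplifying.
Take A(k)=5, B(k)=1, C(k)=k**2 - k/2 - 13/2.
Need (5)·f(k+1) − (1)·f(k) = k**2 - k/2 - 13/2.
d = 2 from the (0,0,2) case.
A polynomial solution: f(k) = (k - 4)*(k + 1)/4.
Certificate R = B(k−1)f/C = (k - 4)*(k + 1)/(2*(2*k**2 - k - 13)) gives s_k = 5**k*(k**2 - 3*k - 4).
s_(k+1) − s_k = 2*5**k*(2*k**2 - k - 13) = t_k.
Telescope: S(n) = s_(n+1) − s_(0) = 5**(n + 1)*(n**2 - n - 6) − (-4) = 5*5**n*n**2 - 5*5**n*n - 30*5**n + 4.

S(n) = 5 \cdot 5^{n} n^{2} - 5 \cdot 5^{n} n - 30 \cdot 5^{n} + 4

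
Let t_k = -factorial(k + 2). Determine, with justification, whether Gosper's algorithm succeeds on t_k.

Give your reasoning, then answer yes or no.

No. Not Gosper-summable.

The ratio is k + 3.
Normal form (A,B,C) = (k + 3, 1, 1).
Set up (k + 3)·f(k+1) − (1)·f(k) − (1) = 0.
d = -1 from the (1,0,0) case.
d = -1 < 0 ⇒ no nonzero polynomial f; not summable.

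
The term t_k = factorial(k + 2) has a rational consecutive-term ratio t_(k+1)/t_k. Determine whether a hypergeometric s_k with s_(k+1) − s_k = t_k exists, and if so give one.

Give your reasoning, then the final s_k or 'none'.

Step 1: r(k) = k + 3.
Gosper form: A/B · C(k+1)/C(k) with A=k + 3, B=1, C=1.
Set up (k + 3)·f(k+1) − (1)·f(k) − (1) = 0.
From deg A=1, deg B=0, deg C=0: d=-1.
d = -1 < 0 ⇒ no nonzero polynomial f; not summable.

none (Gosper's algorithm certifies no s_k)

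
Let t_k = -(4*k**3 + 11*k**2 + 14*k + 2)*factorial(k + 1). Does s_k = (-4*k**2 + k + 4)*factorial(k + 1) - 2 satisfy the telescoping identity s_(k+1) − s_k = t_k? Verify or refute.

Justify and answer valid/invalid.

s_(k+1) = (k - 4*(k + 1)**2 + 5)*factorial(k + 2) - 2
s_(k+1) − s_k = -(4*k**3 + 11*k**2 + 14*k + 2)*factorial(k + 1)
(s_(k+1) − s_k) − t_k = 0

Valid: the claim telescopes to t_k.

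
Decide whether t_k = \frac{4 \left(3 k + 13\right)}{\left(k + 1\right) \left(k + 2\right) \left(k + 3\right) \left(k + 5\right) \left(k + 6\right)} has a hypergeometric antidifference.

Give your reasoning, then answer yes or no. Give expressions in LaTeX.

Ratio r(k) = (k + 1)*(k + 5)*(3*k + 16)/((k + 4)*(k + 7)*(3*k + 13)).
So A=k + 1 and B=k + 7, with C=k**2 + 25*k/3 + 52/3.
Solve (k + 1)·f(k+1) − (k + 6)·f(k) = k**2 + 25*k/3 + 52/3.
From deg A=1, deg B=1, deg C=2: d=5.
Solving with deg f ≤ 5: f(k) = k*(k + 3)*(k + 4)*(k**2 + 8*k + 17)/30.
Certificate R = B(k−1)f/C = k*(k + 3)*(k + 6)*(k**2 + 8*k + 17)/(10*(3*k + 13)) gives s_k = 2*k*(k**2 + 8*k + 17)/(5*(k**3 + 8*k**2 + 17*k + 10)).
Δs = 4*(3*k + 13)/(k**5 + 17*k**4 + 107*k**3 + 307*k**2 + 396*k + 180), as required.

Yes. s_k = \frac{2 k \left(k^{2} + 8 k + 17\right)}{5 \left(k^{3} + 8 k^{2} + 17 k + 10\right)}.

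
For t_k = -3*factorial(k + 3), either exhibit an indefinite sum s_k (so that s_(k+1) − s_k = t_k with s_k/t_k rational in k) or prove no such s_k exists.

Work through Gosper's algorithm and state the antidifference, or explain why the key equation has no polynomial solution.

not Gosper-summable; s_k does not exist

t_(k+1)/t_k = k + 4.
Normal form (A,B,C) = (k + 4, 1, 1).
Solve (k + 4)·f(k+1) − (1)·f(k) = 1.
Bound: deg f ≤ -1.
d = -1 < 0 ⇒ no nonzero polynomial f; not summable.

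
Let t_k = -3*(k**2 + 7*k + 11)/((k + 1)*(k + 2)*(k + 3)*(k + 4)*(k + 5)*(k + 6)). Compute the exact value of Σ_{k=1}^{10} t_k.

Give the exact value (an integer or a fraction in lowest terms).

Σ = -55/2688

Compute t_(k+1)/t_k: get (k + 1)*(7*k + (k + 1)**2 + 18)/((k + 7)*(k**2 + 7*k + 11)).
Take A(k)=k + 1, B(k)=k + 7, C(k)=k**2 + 7*k + 11.
f must satisfy (k + 1)·f(k+1) − (k + 6)·f(k) = k**2 + 7*k + 11.
d = 5 from the (1,1,2) case.
A polynomial solution: f(k) = k*(k + 2)*(k + 4)*(k**2 + 9*k + 23)/45.
Then R = B(k−1)f/C = k*(k + 2)*(k + 4)*(k + 6)*(k**2 + 9*k + 23)/(45*(k**2 + 7*k + 11)), so s_k = R(k)·t_k = k*(-k**2 - 9*k - 23)/(15*(k**3 + 9*k**2 + 23*k + 15)).
Verify: 3*(-k**2 - 7*k - 11)/(k**6 + 21*k**5 + 175*k**4 + 735*k**3 + 1624*k**2 + 1764*k + 720) matches t_k.
Evaluate s at k=11 and k=1: -297/4480 and -11/240; difference -55/2688.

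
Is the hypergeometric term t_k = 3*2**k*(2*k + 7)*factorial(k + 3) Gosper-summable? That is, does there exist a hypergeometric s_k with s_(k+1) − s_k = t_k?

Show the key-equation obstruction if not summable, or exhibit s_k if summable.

The ratio is 2*(k + 4)*(2*k + 9)/(2*k + 7).
Gosper form: A/B · C(k+1)/C(k) with A=2*k + 8, B=1, C=k + 7/2.
Solve (2*k + 8)·f(k+1) − (1)·f(k) = k + 7/2.
d = 0 from the (1,0,1) case.
Coefficient equations give f(k) = 1/2.
So s_k = (B(k−1)f/C)·t_k = (1/(2*k + 7))·t_k = 3*2**k*factorial(k + 3).
Check: Δs_k = 3*2**k*(2*k + 7)*factorial(k + 3). ✓

Yes. s_k = 3*2**k*factorial(k + 3).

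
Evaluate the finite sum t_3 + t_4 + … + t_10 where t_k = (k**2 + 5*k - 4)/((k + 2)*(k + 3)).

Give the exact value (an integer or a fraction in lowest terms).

Σ = 88/13

Step 1: r(k) = (k + 2)*(5*k + (k + 1)**2 + 1)/((k + 4)*(k**2 + 5*k - 4)).
Gosper form: A/B · C(k+1)/C(k) with A=k + 2, B=k + 4, C=k**2 + 5*k - 4.
Set up (k + 2)·f(k+1) − (k + 3)·f(k) − (k**2 + 5*k - 4) = 0.
From deg A=1, deg B=1, deg C=2: d=2.
Solve for f: f(k) = k*(k - 3) (degree 2 ≤ 2).
Then R = B(k−1)f/C = k*(k - 3)*(k + 3)/(k**2 + 5*k - 4), so s_k = R(k)·t_k = k*(k - 3)/(k + 2).
s_(k+1) − s_k = (k**2 + 5*k - 4)/(k**2 + 5*k + 6) = t_k.
Sum = s_(11) − s_(3); s_(11) = 88/13, s_(3) = 0 ⇒ 88/13.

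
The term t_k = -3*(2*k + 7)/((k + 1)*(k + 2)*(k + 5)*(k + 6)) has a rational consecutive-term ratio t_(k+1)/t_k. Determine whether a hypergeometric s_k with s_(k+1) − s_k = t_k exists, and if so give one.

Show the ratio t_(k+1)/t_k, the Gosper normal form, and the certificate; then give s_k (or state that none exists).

s_k = 3*k*(-k - 6)/(5*(k**2 + 6*k + 5))

The ratio is (k + 1)*(k + 5)*(2*k + 9)/((k + 3)*(k + 7)*(2*k + 7)).
So A=k + 1 and B=k + 7, with C=k**3 + 21*k**2/2 + 73*k/2 + 42.
Key eq: (k + 1)·f(k+1) = (k + 6)·f(k) + (k**3 + 21*k**2/2 + 73*k/2 + 42).
deg f ≤ 5 (via 1,1,3).
Solve for f: f(k) = k*(k + 2)*(k + 3)*(k + 4)*(k + 6)/10 (degree 5 ≤ 5).
Certificate R = B(k−1)f/C = k*(k + 2)*(k + 6)**2/(5*(2*k + 7)) gives s_k = 3*k*(-k - 6)/(5*(k**2 + 6*k + 5)).
s_(k+1) − s_k = 3*(-2*k - 7)/(k**4 + 14*k**3 + 65*k**2 + 112*k + 60) = t_k.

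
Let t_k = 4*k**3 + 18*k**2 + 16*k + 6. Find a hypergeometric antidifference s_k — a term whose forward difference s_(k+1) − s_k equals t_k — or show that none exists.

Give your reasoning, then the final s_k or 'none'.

The ratio is (2*k**3 + 15*k**2 + 32*k + 22)/(2*k**3 + 9*k**2 + 8*k + 3).
Gosper form: A/B · C(k+1)/C(k) with A=1, B=1, C=k**3 + 9*k**2/2 + 4*k + 3/2.
Solve (1)·f(k+1) − (1)·f(k) = k**3 + 9*k**2/2 + 4*k + 3/2.
From deg A=0, deg B=0, deg C=3: d=4.
A polynomial solution: f(k) = k*(k**3 + 4*k**2 + 1)/4.
Get s_k = R·t_k = k**4 + 4*k**3 + k with R(k) = B(k−1)f(k)/C(k) = k*(k**3 + 4*k**2 + 1)/(2*(2*k**3 + 9*k**2 + 8*k + 3)).
Δs = 4*k**3 + 18*k**2 + 16*k + 6, as required.

s_k = k**4 + 4*k**3 + k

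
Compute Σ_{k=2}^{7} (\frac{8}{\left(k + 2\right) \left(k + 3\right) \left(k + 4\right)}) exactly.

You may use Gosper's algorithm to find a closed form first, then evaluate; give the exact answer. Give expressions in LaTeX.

r(k) = (k + 2)/(k + 5) after simplifying.
A = k + 2, B = k + 5, C = 1.
Need (k + 2)·f(k+1) − (k + 4)·f(k) = 1.
deg f ≤ 2 (via 1,1,0).
Coefficient equations give f(k) = k*(k + 5)/12.
Get s_k = R·t_k = 2*k*(k + 5)/(3*(k + 2)*(k + 3)) with R(k) = B(k−1)f(k)/C(k) = k*(k + 4)*(k + 5)/12.
s_(k+1) − s_k = 8/(k**3 + 9*k**2 + 26*k + 24) = t_k.
Telescoping: Σ = s_(8) − s_(2) = 104/165 − (7/15) = 9/55.

Σ = 9/55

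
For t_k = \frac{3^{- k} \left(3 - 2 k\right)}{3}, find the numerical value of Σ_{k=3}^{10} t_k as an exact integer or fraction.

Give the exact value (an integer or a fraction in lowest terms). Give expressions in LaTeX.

Step 1: r(k) = (2*k - 1)/(3*(2*k - 3)).
So A=1/3 and B=1, with C=k - 3/2.
Key eq: (1/3)·f(k+1) = (1)·f(k) + (k - 3/2).
Degrees (0,0,1) ⇒ d ≤ 1.
Coefficient equations give f(k) = -3*(k - 1)/2.
So s_k = (B(k−1)f/C)·t_k = (-3*(k - 1)/(2*k - 3))·t_k = (k - 1)/3**k.
Verify: (3 - 2*k)/(3*3**k) matches t_k.
Σ_(k=3)^(10) t_k = s_(11) − s_(3) = 10/177147 − (2/27) = -13112/177147.

Σ = -13112/177147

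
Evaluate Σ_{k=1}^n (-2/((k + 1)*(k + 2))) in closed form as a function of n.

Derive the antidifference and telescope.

The ratio is (k + 1)/(k + 3).
Factor: A=k + 1; B=k + 3; C=1.
Set up (k + 1)·f(k+1) − (k + 2)·f(k) − (1) = 0.
d = 1 from the (1,1,0) case.
Match coefficients ⇒ f(k) = k.
R(k) = B(k−1)·f(k)/C(k) = k*(k + 2); s_k = R·t_k = -2*k/(k + 1).
Verify: -2/(k**2 + 3*k + 2) matches t_k.
s_(n+1) = 2*(-n - 1)/(n + 2) and s_(1) = -1, so S(n) = -n/(n + 2).

S(n) = -n/(n + 2)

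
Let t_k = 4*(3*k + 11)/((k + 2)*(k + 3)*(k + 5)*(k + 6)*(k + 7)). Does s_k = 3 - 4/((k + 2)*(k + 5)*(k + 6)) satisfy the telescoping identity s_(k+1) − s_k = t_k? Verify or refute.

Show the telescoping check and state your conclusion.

s_(k+1) = 3 - 4/((k + 3)*(k + 6)*(k + 7))
s_(k+1) − s_k = 4*(3*k + 11)/(k**5 + 23*k**4 + 203*k**3 + 853*k**2 + 1692*k + 1260)
(s_(k+1) − s_k) − t_k = 0

Valid — Δs_k = t_k.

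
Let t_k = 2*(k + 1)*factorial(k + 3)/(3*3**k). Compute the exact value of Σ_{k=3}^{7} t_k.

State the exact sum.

The ratio is (k + 2)*(k + 4)/(3*(k + 1)).
Gosper form: A/B · C(k+1)/C(k) with A=k/3 + 4/3, B=1, C=k + 1.
f must satisfy (k/3 + 4/3)·f(k+1) − (1)·f(k) = k + 1.
Degrees (1,0,1) ⇒ d ≤ 0.
Solving with deg f ≤ 0: f(k) = 3.
Certificate R = B(k−1)f/C = 3/(k + 1) gives s_k = 2*factorial(k + 3)/3**k.
Verify: 2*(k + 1)*factorial(k + 3)/(3*3**k) matches t_k.
Evaluate s at k=8 and k=3: 985600/81 and 160/3; difference 981280/81.

Σ = 981280/81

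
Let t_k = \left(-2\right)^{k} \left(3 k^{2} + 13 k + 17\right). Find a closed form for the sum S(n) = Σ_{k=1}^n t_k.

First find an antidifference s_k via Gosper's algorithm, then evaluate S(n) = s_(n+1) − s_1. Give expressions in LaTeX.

t_(k+1)/t_k = 2*(-3*k**2 - 19*k - 33)/(3*k**2 + 13*k + 17).
Factor: A=-2; B=1; C=k**2 + 13*k/3 + 17/3.
f must satisfy (-2)·f(k+1) − (1)·f(k) = k**2 + 13*k/3 + 17/3.
From deg A=0, deg B=0, deg C=2: d=2.
Match coefficients ⇒ f(k) = -(k**2 + 3*k + 3)/3.
R(k) = B(k−1)·f(k)/C(k) = -(k**2 + 3*k + 3)/(3*k**2 + 13*k + 17); s_k = R·t_k = (-2)**k*(-k**2 - 3*k - 3).
Verify: (-2)**k*(3*k**2 + 13*k + 17) matches t_k.
s_(n+1) = 2*(-2)**n*(n**2 + 5*n + 7) and s_(1) = 14, so S(n) = 2*(-2)**n*n**2 + 10*(-2)**n*n + 14*(-2)**n - 14.

S(n) = 2 \left(-2\right)^{n} n^{2} + 10 \left(-2\right)^{n} n + 14 \left(-2\right)^{n} - 14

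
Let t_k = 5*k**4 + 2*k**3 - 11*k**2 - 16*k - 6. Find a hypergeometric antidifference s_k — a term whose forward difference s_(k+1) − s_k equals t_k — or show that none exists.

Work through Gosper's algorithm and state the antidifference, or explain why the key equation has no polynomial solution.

s_k = k**2*(k**3 - 2*k**2 - 3*k - 2)

Ratio r(k) = (5*k**4 + 22*k**3 + 25*k**2 - 12*k - 26)/(5*k**4 + 2*k**3 - 11*k**2 - 16*k - 6).
Take A(k)=1, B(k)=1, C(k)=k**4 + 2*k**3/5 - 11*k**2/5 - 16*k/5 - 6/5.
Solve (1)·f(k+1) − (1)·f(k) = k**4 + 2*k**3/5 - 11*k**2/5 - 16*k/5 - 6/5.
d = 5 from the (0,0,4) case.
Solving with deg f ≤ 5: f(k) = k**2*(k**3 - 2*k**2 - 3*k - 2)/5.
Then R = B(k−1)f/C = k**2*(k**3 - 2*k**2 - 3*k - 2)/(5*k**4 + 2*k**3 - 11*k**2 - 16*k - 6), so s_k = R(k)·t_k = k**2*(k**3 - 2*k**2 - 3*k - 2).
Check: Δs_k = 5*k**4 + 2*k**3 - 11*k**2 - 16*k - 6. ✓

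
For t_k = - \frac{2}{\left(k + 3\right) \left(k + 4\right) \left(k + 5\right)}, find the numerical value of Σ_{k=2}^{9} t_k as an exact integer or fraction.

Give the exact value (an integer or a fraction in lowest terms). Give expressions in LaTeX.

Σ = -38/1365

Ratio r(k) = (k + 3)/(k + 6).
Gosper form: A/B · C(k+1)/C(k) with A=k + 3, B=k + 6, C=1.
f must satisfy (k + 3)·f(k+1) − (k + 5)·f(k) = 1.
From deg A=1, deg B=1, deg C=0: d=2.
Match coefficients ⇒ f(k) = k*(k + 7)/24.
Then R = B(k−1)f/C = k*(k + 5)*(k + 7)/24, so s_k = R(k)·t_k = k*(-k - 7)/(12*(k + 3)*(k + 4)).
Verify: -2/(k**3 + 12*k**2 + 47*k + 60) matches t_k.
Evaluate s at k=10 and k=2: -85/1092 and -1/20; difference -38/1365.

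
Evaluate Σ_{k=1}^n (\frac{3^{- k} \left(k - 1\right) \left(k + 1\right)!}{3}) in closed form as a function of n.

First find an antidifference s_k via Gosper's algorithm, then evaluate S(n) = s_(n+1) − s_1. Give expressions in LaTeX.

S(n) = - \frac{2}{3} + \frac{3^{- n} \left(n + 2\right)!}{3}

Ratio r(k) = k*(k + 2)/(3*(k - 1)).
Normal form (A,B,C) = (k/3 + 2/3, 1, k - 1).
f must satisfy (k/3 + 2/3)·f(k+1) − (1)·f(k) = k - 1.
deg f ≤ 0 (via 1,0,1).
Match coefficients ⇒ f(k) = 3.
Certificate R = B(k−1)f/C = 3/(k - 1) gives s_k = factorial(k + 1)/3**k.
Verify: (k - 1)*factorial(k + 1)/(3*3**k) matches t_k.
Evaluate: s_(n+1) = 3**(-n - 1)*factorial(n + 2); subtract s_(1) = 2/3 ⇒ S(n) = -2/3 + factorial(n + 2)/(3*3**n).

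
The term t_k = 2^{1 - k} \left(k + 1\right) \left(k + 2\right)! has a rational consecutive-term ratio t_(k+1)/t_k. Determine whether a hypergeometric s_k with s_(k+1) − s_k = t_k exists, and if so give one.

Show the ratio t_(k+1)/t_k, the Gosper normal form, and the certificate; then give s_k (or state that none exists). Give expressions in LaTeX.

Step 1: r(k) = (k + 2)*(k + 3)/(2*(k + 1)).
Normal form (A,B,C) = (k/2 + 3/2, 1, k + 1).
Solve (k/2 + 3/2)·f(k+1) − (1)·f(k) = k + 1.
From deg A=1, deg B=0, deg C=1: d=0.
Solving with deg f ≤ 0: f(k) = 2.
Get s_k = R·t_k = 2**(2 - k)*factorial(k + 2) with R(k) = B(k−1)f(k)/C(k) = 2/(k + 1).
Check: Δs_k = 2**(1 - k)*(k + 1)*factorial(k + 2). ✓

s_k = 2^{2 - k} \left(k + 2\right)!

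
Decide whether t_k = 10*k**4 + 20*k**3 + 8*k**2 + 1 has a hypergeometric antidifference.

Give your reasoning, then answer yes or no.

Yes. s_k = k*(2*k**4 - 4*k**2 + k + 2).

Compute t_(k+1)/t_k: get (10*k**4 + 60*k**3 + 128*k**2 + 116*k + 39)/(10*k**4 + 20*k**3 + 8*k**2 + 1).
Gosper form: A/B · C(k+1)/C(k) with A=1, B=1, C=k**4 + 2*k**3 + 4*k**2/5 + 1/10.
Key eq: (1)·f(k+1) = (1)·f(k) + (k**4 + 2*k**3 + 4*k**2/5 + 1/10).
Bound: deg f ≤ 5.
Solving with deg f ≤ 5: f(k) = k*(2*k**4 - 4*k**2 + k + 2)/10.
Then R = B(k−1)f/C = k*(2*k**4 - 4*k**2 + k + 2)/(10*k**4 + 20*k**3 + 8*k**2 + 1), so s_k = R(k)·t_k = k*(2*k**4 - 4*k**2 + k + 2).
Check: Δs_k = 10*k**4 + 20*k**3 + 8*k**2 + 1. ✓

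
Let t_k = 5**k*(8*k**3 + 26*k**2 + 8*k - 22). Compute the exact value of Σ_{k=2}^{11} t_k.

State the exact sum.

r(k) = 5*(4*k**3 + 25*k**2 + 42*k + 10)/(4*k**3 + 13*k**2 + 4*k - 11) after simplifying.
Factor: A=5; B=1; C=k**3 + 13*k**2/4 + k - 11/4.
f must satisfy (5)·f(k+1) − (1)·f(k) = k**3 + 13*k**2/4 + k - 11/4.
d = 3 from the (0,0,3) case.
Solve for f: f(k) = (2*k**3 - k**2 - 3*k - 3)/8 (degree 3 ≤ 3).
So s_k = (B(k−1)f/C)·t_k = ((2*k**3 - k**2 - 3*k - 3)/(2*(4*k**3 + 13*k**2 + 4*k - 11)))·t_k = 5**k*(2*k**3 - k**2 - 3*k - 3).
Verify: 5**k*(8*k**3 + 26*k**2 + 8*k - 22) matches t_k.
Sum = s_(12) − s_(2); s_(12) = 799072265625, s_(2) = 75 ⇒ 799072265550.

Σ = 799072265550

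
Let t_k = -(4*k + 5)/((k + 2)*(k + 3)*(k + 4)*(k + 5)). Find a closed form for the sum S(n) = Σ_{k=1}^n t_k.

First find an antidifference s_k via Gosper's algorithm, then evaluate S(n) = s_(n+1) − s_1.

The ratio is (k + 2)*(4*k + 9)/((k + 6)*(4*k + 5)).
So A=k + 2 and B=k + 6, with C=k + 5/4.
Key eq: (k + 2)·f(k+1) = (k + 5)·f(k) + (k + 5/4).
deg f ≤ 3 (via 1,1,1).
Match coefficients ⇒ f(k) = k*(k**2 + 9*k + 10)/32.
Then R = B(k−1)f/C = k*(k + 5)*(k**2 + 9*k + 10)/(8*(4*k + 5)), so s_k = R(k)·t_k = k*(-k**2 - 9*k - 10)/(8*(k + 2)*(k + 3)*(k + 4)).
s_(k+1) − s_k = (-4*k - 5)/(k**4 + 14*k**3 + 71*k**2 + 154*k + 120) = t_k.
Telescope: S(n) = s_(n+1) − s_(1) = (-n**3 - 12*n**2 - 31*n - 20)/(8*(n**3 + 12*n**2 + 47*n + 60)) − (-1/24) = n*(-n**2 - 12*n - 23)/(12*(n**3 + 12*n**2 + 47*n + 60)).

S(n) = n*(-n**2 - 12*n - 23)/(12*(n**3 + 12*n**2 + 47*n + 60))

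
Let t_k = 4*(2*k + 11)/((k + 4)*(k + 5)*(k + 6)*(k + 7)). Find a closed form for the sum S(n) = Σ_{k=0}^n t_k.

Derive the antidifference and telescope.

r(k) = (k + 4)*(2*k + 13)/((k + 8)*(2*k + 11)) after simplifying.
Normal form (A,B,C) = (k + 4, k + 8, k + 11/2).
Solve (k + 4)·f(k+1) − (k + 7)·f(k) = k + 11/2.
From deg A=1, deg B=1, deg C=1: d=3.
Match coefficients ⇒ f(k) = k*(k + 5)*(k + 10)/48.
R(k) = B(k−1)·f(k)/C(k) = k*(k + 5)*(k + 7)*(k + 10)/(24*(2*k + 11)); s_k = R·t_k = k*(k + 10)/(6*(k**2 + 10*k + 24)).
s_(k+1) − s_k = 4*(2*k + 11)/(k**4 + 22*k**3 + 179*k**2 + 638*k + 840) = t_k.
s_(n+1) = (n**2 + 12*n + 11)/(6*(n**2 + 12*n + 35)) and s_(0) = 0, so S(n) = (n**2 + 12*n + 11)/(6*(n**2 + 12*n + 35)).

S(n) = (n**2 + 12*n + 11)/(6*(n**2 + 12*n + 35))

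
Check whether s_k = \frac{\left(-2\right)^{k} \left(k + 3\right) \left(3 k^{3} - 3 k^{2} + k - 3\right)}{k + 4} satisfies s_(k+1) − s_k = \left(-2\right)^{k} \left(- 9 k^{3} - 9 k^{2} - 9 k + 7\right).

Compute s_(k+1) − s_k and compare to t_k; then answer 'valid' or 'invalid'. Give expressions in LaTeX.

Invalid: residual \frac{\left(-2\right)^{k} \left(9 k^{4} + 48 k^{3} + 42 k^{2} + 30 k - 31\right)}{k^{2} + 9 k + 20} ≠ 0.

s_(k+1) = (-2)**(k + 1)*(3*k**4 + 18*k**3 + 28*k**2 + 14*k - 8)/(k + 5)
s_(k+1) − s_k = (-2)**k*(-9*k**5 - 81*k**4 - 222*k**3 - 212*k**2 - 87*k + 109)/(k**2 + 9*k + 20)
(s_(k+1) − s_k) − t_k = (-2)**k*(9*k**4 + 48*k**3 + 42*k**2 + 30*k - 31)/(k**2 + 9*k + 20)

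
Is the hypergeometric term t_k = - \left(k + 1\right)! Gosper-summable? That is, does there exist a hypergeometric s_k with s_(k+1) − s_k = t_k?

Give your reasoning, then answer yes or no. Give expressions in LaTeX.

No — t_k has no hypergeometric antidifference.

Ratio r(k) = k + 2.
So A=k + 2 and B=1, with C=1.
f must satisfy (k + 2)·f(k+1) − (1)·f(k) = 1.
From deg A=1, deg B=0, deg C=0: d=-1.
d = -1 < 0 ⇒ no nonzero polynomial f; not summable.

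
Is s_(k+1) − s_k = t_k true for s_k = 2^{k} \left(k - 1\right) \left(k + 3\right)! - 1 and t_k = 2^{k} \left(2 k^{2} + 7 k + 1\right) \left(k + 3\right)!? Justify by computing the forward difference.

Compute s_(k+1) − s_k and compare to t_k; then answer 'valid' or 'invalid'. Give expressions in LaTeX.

s_(k+1) = 2**(k + 1)*k*factorial(k + 4) - 1
s_(k+1) − s_k = 2**k*(2*k**2 + 7*k + 1)*factorial(k + 3)
(s_(k+1) − s_k) − t_k = 0

valid; difference matches t_k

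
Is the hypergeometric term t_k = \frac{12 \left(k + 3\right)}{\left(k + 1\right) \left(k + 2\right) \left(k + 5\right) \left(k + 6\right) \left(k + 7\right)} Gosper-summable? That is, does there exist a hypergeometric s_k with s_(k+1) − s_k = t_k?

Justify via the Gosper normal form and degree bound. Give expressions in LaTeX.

Compute t_(k+1)/t_k: get (k + 1)*(k + 4)*(k + 5)/((k + 3)**2*(k + 8)).
Normal form (A,B,C) = (k + 1, k + 8, k**3 + 10*k**2 + 33*k + 36).
Solve (k + 1)·f(k+1) − (k + 7)·f(k) = k**3 + 10*k**2 + 33*k + 36.
Degrees (1,1,3) ⇒ d ≤ 6.
Solve for f: f(k) = k*(k + 2)*(k + 3)*(k + 4)*(k**2 + 12*k + 41)/90 (degree 6 ≤ 6).
Certificate R = B(k−1)f/C = k*(k + 2)*(k + 7)*(k**2 + 12*k + 41)/(90*(k + 3)) gives s_k = 2*k*(k**2 + 12*k + 41)/(15*(k**3 + 12*k**2 + 41*k + 30)).
s_(k+1) − s_k = 12*(k + 3)/(k**5 + 21*k**4 + 163*k**3 + 567*k**2 + 844*k + 420) = t_k.

Yes. s_k = \frac{2 k \left(k^{2} + 12 k + 41\right)}{15 \left(k^{3} + 12 k^{2} + 41 k + 30\right)}.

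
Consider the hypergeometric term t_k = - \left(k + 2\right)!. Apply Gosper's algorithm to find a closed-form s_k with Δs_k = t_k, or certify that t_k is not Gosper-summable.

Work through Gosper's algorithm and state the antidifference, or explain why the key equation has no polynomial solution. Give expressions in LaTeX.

not Gosper-summable; s_k does not exist

The ratio is k + 3.
Normal form (A,B,C) = (k + 3, 1, 1).
Need (k + 3)·f(k+1) − (1)·f(k) = 1.
d = -1 from the (1,0,0) case.
Negative degree bound (-1): no f exists, t_k not Gosper-summable.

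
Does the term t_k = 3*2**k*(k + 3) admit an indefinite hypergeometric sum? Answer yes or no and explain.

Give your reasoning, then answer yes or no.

Yes. s_k = 3*2**k*(k + 1).

Compute t_(k+1)/t_k: get 2*(k + 4)/(k + 3).
Take A(k)=2, B(k)=1, C(k)=k + 3.
f must satisfy (2)·f(k+1) − (1)·f(k) = k + 3.
deg f ≤ 1 (via 0,0,1).
Solving with deg f ≤ 1: f(k) = k + 1.
Then R = B(k−1)f/C = (k + 1)/(k + 3), so s_k = R(k)·t_k = 3*2**k*(k + 1).
Check: Δs_k = 3*2**k*(k + 3). ✓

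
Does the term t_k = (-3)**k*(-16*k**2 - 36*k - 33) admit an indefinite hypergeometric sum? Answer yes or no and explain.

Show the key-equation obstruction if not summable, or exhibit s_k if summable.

r(k) = 3*(-16*k**2 - 68*k - 85)/(16*k**2 + 36*k + 33) after simplifying.
Take A(k)=-3, B(k)=1, C(k)=k**2 + 9*k/4 + 33/16.
Solve (-3)·f(k+1) − (1)·f(k) = k**2 + 9*k/4 + 33/16.
d = 2 from the (0,0,2) case.
Solving with deg f ≤ 2: f(k) = -(4*k**2 + 3*k + 3)/16.
Certificate R = B(k−1)f/C = -(4*k**2 + 3*k + 3)/(16*k**2 + 36*k + 33) gives s_k = (-3)**k*(4*k**2 + 3*k + 3).
Verify: (-3)**k*(-16*k**2 - 36*k - 33) matches t_k.

Yes. s_k = (-3)**k*(4*k**2 + 3*k + 3).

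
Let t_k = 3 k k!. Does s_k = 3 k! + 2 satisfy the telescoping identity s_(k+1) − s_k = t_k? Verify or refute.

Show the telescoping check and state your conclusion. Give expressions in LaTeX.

s_(k+1) = 3*factorial(k + 1) + 2
s_(k+1) − s_k = 3*k*factorial(k)
(s_(k+1) − s_k) − t_k = 0

Valid — Δs_k = t_k.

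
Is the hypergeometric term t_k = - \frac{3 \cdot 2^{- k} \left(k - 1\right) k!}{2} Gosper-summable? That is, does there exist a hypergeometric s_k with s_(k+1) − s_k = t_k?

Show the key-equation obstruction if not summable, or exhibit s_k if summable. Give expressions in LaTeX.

Yes. s_k = - 3 \cdot 2^{- k} k!.

Ratio r(k) = k*(k + 1)/(2*(k - 1)).
Take A(k)=k/2 + 1/2, B(k)=1, C(k)=k - 1.
f must satisfy (k/2 + 1/2)·f(k+1) − (1)·f(k) = k - 1.
deg f ≤ 0 (via 1,0,1).
A polynomial solution: f(k) = 2.
Certificate R = B(k−1)f/C = 2/(k - 1) gives s_k = -3*factorial(k)/2**k.
s_(k+1) − s_k = -3*(k - 1)*factorial(k)/(2*2**k) = t_k.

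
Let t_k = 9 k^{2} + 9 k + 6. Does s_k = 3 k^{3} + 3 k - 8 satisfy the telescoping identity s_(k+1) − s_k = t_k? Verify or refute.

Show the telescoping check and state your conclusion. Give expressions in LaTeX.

valid; difference matches t_k

s_(k+1) = 3*k + 3*(k + 1)**3 - 5
s_(k+1) − s_k = 9*k**2 + 9*k + 6
(s_(k+1) − s_k) − t_k = 0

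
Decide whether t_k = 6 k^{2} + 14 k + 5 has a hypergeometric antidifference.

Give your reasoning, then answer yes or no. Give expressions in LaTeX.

r(k) = (6*k**2 + 26*k + 25)/(6*k**2 + 14*k + 5) after simplifying.
Normal form (A,B,C) = (1, 1, k**2 + 7*k/3 + 5/6).
Solve (1)·f(k+1) − (1)·f(k) = k**2 + 7*k/3 + 5/6.
From deg A=0, deg B=0, deg C=2: d=3.
Match coefficients ⇒ f(k) = k*(2*k**2 + 4*k - 1)/6.
R(k) = B(k−1)·f(k)/C(k) = k*(2*k**2 + 4*k - 1)/(6*k**2 + 14*k + 5); s_k = R·t_k = k*(2*k**2 + 4*k - 1).
Verify: 6*k**2 + 14*k + 5 matches t_k.

Yes. s_k = k \left(2 k^{2} + 4 k - 1\right).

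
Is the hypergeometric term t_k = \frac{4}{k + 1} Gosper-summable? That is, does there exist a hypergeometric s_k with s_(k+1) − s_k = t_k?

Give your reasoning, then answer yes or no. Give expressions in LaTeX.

No — the linear system for f has no solution.

Step 1: r(k) = (k + 1)/(k + 2).
Gosper form: A/B · C(k+1)/C(k) with A=k + 1, B=k + 2, C=1.
Need (k + 1)·f(k+1) − (k + 1)·f(k) = 1.
deg f ≤ 0 (via 1,1,0).
Put f(k) = c0: A·f(k+1) − B(k−1)·f(k) − C = -1; need -1 = 0 — inconsistent ⇒ no f, not summable.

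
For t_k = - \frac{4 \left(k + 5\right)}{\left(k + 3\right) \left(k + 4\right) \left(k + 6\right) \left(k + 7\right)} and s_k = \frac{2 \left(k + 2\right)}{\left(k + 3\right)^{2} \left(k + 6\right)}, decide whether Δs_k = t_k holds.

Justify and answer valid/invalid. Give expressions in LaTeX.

s_(k+1) = 2*(k + 3)/((k + 4)**2*(k + 7))
s_(k+1) − s_k = 2*(-(k + 2)*(k + 4)**2*(k + 7) + (k + 3)**3*(k + 6))/((k + 3)**2*(k + 4)**2*(k + 6)*(k + 7))
(s_(k+1) − s_k) − t_k = 2*(3*k**2 + 27*k + 58)/(k**6 + 27*k**5 + 297*k**4 + 1705*k**3 + 5394*k**2 + 8928*k + 6048)

Invalid: residual \frac{2 \left(3 k^{2} + 27 k + 58\right)}{k^{6} + 27 k^{5} + 297 k^{4} + 1705 k^{3} + 5394 k^{2} + 8928 k + 6048} ≠ 0.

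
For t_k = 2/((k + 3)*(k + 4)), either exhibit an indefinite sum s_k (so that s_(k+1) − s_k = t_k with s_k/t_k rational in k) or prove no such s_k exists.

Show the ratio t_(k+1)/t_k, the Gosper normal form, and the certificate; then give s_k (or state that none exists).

Ratio r(k) = (k + 3)/(k + 5).
Take A(k)=k + 3, B(k)=k + 5, C(k)=1.
f must satisfy (k + 3)·f(k+1) − (k + 4)·f(k) = 1.
deg f ≤ 1 (via 1,1,0).
Coefficient equations give f(k) = k/3.
So s_k = (B(k−1)f/C)·t_k = (k*(k + 4)/3)·t_k = 2*k/(3*(k + 3)).
Verify: 2/(k**2 + 7*k + 12) matches t_k.

s_k = 2*k/(3*(k + 3))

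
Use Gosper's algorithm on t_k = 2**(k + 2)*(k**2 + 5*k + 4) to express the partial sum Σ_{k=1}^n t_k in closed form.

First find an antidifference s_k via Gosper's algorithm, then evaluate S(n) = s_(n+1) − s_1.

Ratio r(k) = 2*(k**2 + 7*k + 10)/(k**2 + 5*k + 4).
A = 2, B = 1, C = k**2 + 5*k + 4.
Key eq: (2)·f(k+1) = (1)·f(k) + (k**2 + 5*k + 4).
From deg A=0, deg B=0, deg C=2: d=2.
Match coefficients ⇒ f(k) = k*(k + 1).
Certificate R = B(k−1)f/C = k/(k + 4) gives s_k = 2**(k + 2)*k*(k + 1).
Δs = 2**(k + 2)*(k + 1)*(k + 4), as required.
Telescope: S(n) = s_(n+1) − s_(1) = 2**(n + 3)*(n**2 + 3*n + 2) − (16) = 8*2**n*n**2 + 24*2**n*n + 16*2**n - 16.

S(n) = 8*2**n*n**2 + 24*2**n*n + 16*2**n - 16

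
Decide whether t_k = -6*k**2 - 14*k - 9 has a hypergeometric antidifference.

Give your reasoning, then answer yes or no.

Step 1: r(k) = (6*k**2 + 26*k + 29)/(6*k**2 + 14*k + 9).
A = 1, B = 1, C = k**2 + 7*k/3 + 3/2.
Solve (1)·f(k+1) − (1)·f(k) = k**2 + 7*k/3 + 3/2.
Degrees (0,0,2) ⇒ d ≤ 3.
Solving with deg f ≤ 3: f(k) = k*(2*k**2 + 4*k + 3)/6.
Certificate R = B(k−1)f/C = k*(2*k**2 + 4*k + 3)/(6*k**2 + 14*k + 9) gives s_k = k*(-2*k**2 - 4*k - 3).
Verify: -6*k**2 - 14*k - 9 matches t_k.

Yes. s_k = k*(-2*k**2 - 4*k - 3).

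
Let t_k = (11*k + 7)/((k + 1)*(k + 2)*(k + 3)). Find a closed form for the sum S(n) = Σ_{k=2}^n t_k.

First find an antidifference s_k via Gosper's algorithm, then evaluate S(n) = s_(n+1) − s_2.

Compute t_(k+1)/t_k: get (k + 1)*(11*k + 18)/((k + 4)*(11*k + 7)).
Gosper form: A/B · C(k+1)/C(k) with A=k + 1, B=k + 4, C=k + 7/11.
f must satisfy (k + 1)·f(k+1) − (k + 3)·f(k) = k + 7/11.
From deg A=1, deg B=1, deg C=1: d=2.
A polynomial solution: f(k) = k*(9*k + 5)/22.
Certificate R = B(k−1)f/C = k*(k + 3)*(9*k + 5)/(2*(11*k + 7)) gives s_k = k*(9*k + 5)/(2*(k + 1)*(k + 2)).
Check: Δs_k = (11*k + 7)/(k**3 + 6*k**2 + 11*k + 6). ✓
Telescope: S(n) = s_(n+1) − s_(2) = (9*n**2 + 23*n + 14)/(2*(n**2 + 5*n + 6)) − (23/12) = (31*n**2 + 23*n - 54)/(12*(n**2 + 5*n + 6)).

S(n) = (31*n**2 + 23*n - 54)/(12*(n**2 + 5*n + 6))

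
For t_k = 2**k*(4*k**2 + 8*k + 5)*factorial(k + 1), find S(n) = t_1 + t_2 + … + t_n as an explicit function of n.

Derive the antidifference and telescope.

Compute t_(k+1)/t_k: get 2*(4*k**3 + 24*k**2 + 49*k + 34)/(4*k**2 + 8*k + 5).
Gosper form: A/B · C(k+1)/C(k) with A=2*k + 4, B=1, C=k**2 + 2*k + 5/4.
Key eq: (2*k + 4)·f(k+1) = (1)·f(k) + (k**2 + 2*k + 5/4).
deg f ≤ 1 (via 1,0,2).
Solving with deg f ≤ 1: f(k) = (2*k - 1)/4.
Certificate R = B(k−1)f/C = (2*k - 1)/(4*k**2 + 8*k + 5) gives s_k = 2**k*(2*k - 1)*factorial(k + 1).
Verify: 2**k*(4*k**2 + 8*k + 5)*factorial(k + 1) matches t_k.
Evaluate: s_(n+1) = 2**(n + 1)*(2*n + 1)*factorial(n + 2); subtract s_(1) = 4 ⇒ S(n) = 4*2**n*n*factorial(n + 2) + 2*2**n*factorial(n + 2) - 4.

S(n) = 4*2**n*n*factorial(n + 2) + 2*2**n*factorial(n + 2) - 4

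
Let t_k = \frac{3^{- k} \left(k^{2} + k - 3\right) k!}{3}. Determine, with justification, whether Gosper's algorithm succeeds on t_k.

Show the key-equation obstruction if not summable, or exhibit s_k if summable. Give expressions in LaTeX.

Yes. s_k = 3^{- k} \left(k + 2\right) k!.

Compute t_(k+1)/t_k: get (k + 1)*(k + (k + 1)**2 - 2)/(3*(k**2 + k - 3)).
So A=k/3 + 1/3 and B=1, with C=k**2 + k - 3.
Key eq: (k/3 + 1/3)·f(k+1) = (1)·f(k) + (k**2 + k - 3).
From deg A=1, deg B=0, deg C=2: d=1.
Match coefficients ⇒ f(k) = 3*(k + 2).
R(k) = B(k−1)·f(k)/C(k) = 3*(k + 2)/(k**2 + k - 3); s_k = R·t_k = (k + 2)*factorial(k)/3**k.
Δs = (k**2 + k - 3)*factorial(k)/(3*3**k), as required.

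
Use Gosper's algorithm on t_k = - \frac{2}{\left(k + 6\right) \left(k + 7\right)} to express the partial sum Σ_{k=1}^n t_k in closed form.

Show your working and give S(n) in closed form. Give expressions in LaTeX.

S(n) = - \frac{2 n}{7 n + 49}

r(k) = (k + 6)/(k + 8) after simplifying.
So A=k + 6 and B=k + 8, with C=1.
Set up (k + 6)·f(k+1) − (k + 7)·f(k) − (1) = 0.
deg f ≤ 1 (via 1,1,0).
Solving with deg f ≤ 1: f(k) = k/6.
Certificate R = B(k−1)f/C = k*(k + 7)/6 gives s_k = -k/(3*k + 18).
s_(k+1) − s_k = -2/(k**2 + 13*k + 42) = t_k.
Σ_(k=1)^n t_k = s_(n+1) − s_(1) = ((-n - 1)/(3*(n + 7))) − (-1/21), i.e. -2*n/(7*n + 49).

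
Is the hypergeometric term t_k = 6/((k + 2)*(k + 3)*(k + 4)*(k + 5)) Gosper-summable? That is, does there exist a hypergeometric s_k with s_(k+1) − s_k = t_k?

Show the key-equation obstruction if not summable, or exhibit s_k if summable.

Yes. s_k = k*(k**2 + 9*k + 26)/(12*(k + 2)*(k + 3)*(k + 4)).

Ratio r(k) = (k + 2)/(k + 6).
A = k + 2, B = k + 6, C = 1.
Solve (k + 2)·f(k+1) − (k + 5)·f(k) = 1.
d = 3 from the (1,1,0) case.
A polynomial solution: f(k) = k*(k**2 + 9*k + 26)/72.
Get s_k = R·t_k = k*(k**2 + 9*k + 26)/(12*(k + 2)*(k + 3)*(k + 4)) with R(k) = B(k−1)f(k)/C(k) = k*(k + 5)*(k**2 + 9*k + 26)/72.
Check: Δs_k = 6/(k**4 + 14*k**3 + 71*k**2 + 154*k + 120). ✓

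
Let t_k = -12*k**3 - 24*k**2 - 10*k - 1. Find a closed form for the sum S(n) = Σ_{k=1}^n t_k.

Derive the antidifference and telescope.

r(k) = (12*k**3 + 60*k**2 + 94*k + 47)/(12*k**3 + 24*k**2 + 10*k + 1) after simplifying.
Take A(k)=1, B(k)=1, C(k)=k**3 + 2*k**2 + 5*k/6 + 1/12.
Key eq: (1)·f(k+1) = (1)·f(k) + (k**3 + 2*k**2 + 5*k/6 + 1/12).
d = 4 from the (0,0,3) case.
Coefficient equations give f(k) = k**2*(3*k**2 + 2*k - 4)/12.
Then R = B(k−1)f/C = k**2*(3*k**2 + 2*k - 4)/(12*k**3 + 24*k**2 + 10*k + 1), so s_k = R(k)·t_k = k**2*(-3*k**2 - 2*k + 4).
Verify: -12*k**3 - 24*k**2 - 10*k - 1 matches t_k.
Evaluate: s_(n+1) = -3*n**4 - 14*n**3 - 20*n**2 - 10*n - 1; subtract s_(1) = -1 ⇒ S(n) = n*(-3*n**3 - 14*n**2 - 20*n - 10).

S(n) = n*(-3*n**3 - 14*n**2 - 20*n - 10)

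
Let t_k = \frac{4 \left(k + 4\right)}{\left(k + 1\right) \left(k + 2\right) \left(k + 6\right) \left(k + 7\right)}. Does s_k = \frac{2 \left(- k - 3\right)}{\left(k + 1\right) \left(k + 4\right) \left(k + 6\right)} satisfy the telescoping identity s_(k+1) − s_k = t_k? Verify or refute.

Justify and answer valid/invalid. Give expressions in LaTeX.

s_(k+1) = 2*(-k - 4)/((k + 2)*(k + 5)*(k + 7))
s_(k+1) − s_k = 2*(2*k**3 + 23*k**2 + 87*k + 114)/(k**6 + 25*k**5 + 247*k**4 + 1219*k**3 + 3112*k**2 + 3796*k + 1680)
(s_(k+1) − s_k) − t_k = 2*(-3*k**2 - 25*k - 46)/(k**6 + 25*k**5 + 247*k**4 + 1219*k**3 + 3112*k**2 + 3796*k + 1680)

Invalid: residual \frac{2 \left(- 3 k^{2} - 25 k - 46\right)}{k^{6} + 25 k^{5} + 247 k^{4} + 1219 k^{3} + 3112 k^{2} + 3796 k + 1680} ≠ 0.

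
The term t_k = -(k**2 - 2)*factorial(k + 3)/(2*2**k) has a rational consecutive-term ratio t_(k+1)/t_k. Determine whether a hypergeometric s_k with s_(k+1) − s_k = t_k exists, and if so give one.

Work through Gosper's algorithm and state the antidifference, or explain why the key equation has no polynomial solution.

s_k = -(k - 3)*factorial(k + 3)/2**k

r(k) = (k + 4)*((k + 1)**2 - 2)/(2*(k**2 - 2)) after simplifying.
Normal form (A,B,C) = (k/2 + 2, 1, k**2 - 2).
Solve (k/2 + 2)·f(k+1) − (1)·f(k) = k**2 - 2.
From deg A=1, deg B=0, deg C=2: d=1.
A polynomial solution: f(k) = 2*(k - 3).
Get s_k = R·t_k = -(k - 3)*factorial(k + 3)/2**k with R(k) = B(k−1)f(k)/C(k) = 2*(k - 3)/(k**2 - 2).
Verify: -(k**2 - 2)*factorial(k + 3)/(2*2**k) matches t_k.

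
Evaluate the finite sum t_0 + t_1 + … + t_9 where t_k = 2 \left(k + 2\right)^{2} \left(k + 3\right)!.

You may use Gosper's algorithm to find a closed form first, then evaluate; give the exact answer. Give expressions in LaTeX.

Σ = 124540416000

Ratio r(k) = (k + 3)**2*(k + 4)/(k + 2)**2.
Gosper form: A/B · C(k+1)/C(k) with A=k + 4, B=1, C=k**2 + 4*k + 4.
Need (k + 4)·f(k+1) − (1)·f(k) = k**2 + 4*k + 4.
From deg A=1, deg B=0, deg C=2: d=1.
A polynomial solution: f(k) = k.
Then R = B(k−1)f/C = k/(k + 2)**2, so s_k = R(k)·t_k = 2*k*factorial(k + 3).
s_(k+1) − s_k = 2*(k + 2)**2*factorial(k + 3) = t_k.
Telescoping: Σ = s_(10) − s_(0) = 124540416000 − (0) = 124540416000.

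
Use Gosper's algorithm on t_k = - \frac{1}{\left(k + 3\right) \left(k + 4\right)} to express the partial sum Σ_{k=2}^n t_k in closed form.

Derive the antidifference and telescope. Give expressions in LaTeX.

S(n) = \frac{1 - n}{5 \left(n + 4\right)}

t_(k+1)/t_k = (k + 3)/(k + 5).
A = k + 3, B = k + 5, C = 1.
Set up (k + 3)·f(k+1) − (k + 4)·f(k) − (1) = 0.
From deg A=1, deg B=1, deg C=0: d=1.
Solving with deg f ≤ 1: f(k) = k/3.
R(k) = B(k−1)·f(k)/C(k) = k*(k + 4)/3; s_k = R·t_k = -k/(3*k + 9).
Check: Δs_k = -1/(k**2 + 7*k + 12). ✓
Telescope: S(n) = s_(n+1) − s_(2) = (-n - 1)/(3*(n + 4)) − (-2/15) = (1 - n)/(5*(n + 4)).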